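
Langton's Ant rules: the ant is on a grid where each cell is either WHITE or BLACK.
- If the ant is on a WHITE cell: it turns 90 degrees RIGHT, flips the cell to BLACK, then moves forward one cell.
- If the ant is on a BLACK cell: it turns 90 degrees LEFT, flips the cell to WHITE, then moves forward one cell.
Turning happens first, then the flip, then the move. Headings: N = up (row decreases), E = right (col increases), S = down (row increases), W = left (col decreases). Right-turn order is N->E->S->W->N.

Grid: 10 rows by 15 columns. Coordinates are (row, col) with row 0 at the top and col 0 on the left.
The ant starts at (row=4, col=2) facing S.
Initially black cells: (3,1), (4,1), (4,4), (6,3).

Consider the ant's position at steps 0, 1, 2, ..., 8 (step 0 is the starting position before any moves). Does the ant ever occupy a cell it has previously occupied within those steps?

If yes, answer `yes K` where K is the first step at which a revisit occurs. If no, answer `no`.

Step 1: on WHITE (4,2): turn R to W, flip to black, move to (4,1). |black|=5 — new cell
Step 2: on BLACK (4,1): turn L to S, flip to white, move to (5,1). |black|=4 — new cell
Step 3: on WHITE (5,1): turn R to W, flip to black, move to (5,0). |black|=5 — new cell
Step 4: on WHITE (5,0): turn R to N, flip to black, move to (4,0). |black|=6 — new cell
Step 5: on WHITE (4,0): turn R to E, flip to black, move to (4,1). |black|=7 — REVISIT

Answer: yes 5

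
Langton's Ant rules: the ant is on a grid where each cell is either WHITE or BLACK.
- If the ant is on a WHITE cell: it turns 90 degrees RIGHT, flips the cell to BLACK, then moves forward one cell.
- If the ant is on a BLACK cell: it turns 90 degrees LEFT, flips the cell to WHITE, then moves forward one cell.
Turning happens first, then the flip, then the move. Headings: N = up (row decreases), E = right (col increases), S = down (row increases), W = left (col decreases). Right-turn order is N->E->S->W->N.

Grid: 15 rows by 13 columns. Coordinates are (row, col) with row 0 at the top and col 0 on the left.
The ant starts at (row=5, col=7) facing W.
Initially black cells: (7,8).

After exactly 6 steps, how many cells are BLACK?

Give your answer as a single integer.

Step 1: on WHITE (5,7): turn R to N, flip to black, move to (4,7). |black|=2
Step 2: on WHITE (4,7): turn R to E, flip to black, move to (4,8). |black|=3
Step 3: on WHITE (4,8): turn R to S, flip to black, move to (5,8). |black|=4
Step 4: on WHITE (5,8): turn R to W, flip to black, move to (5,7). |black|=5
Step 5: on BLACK (5,7): turn L to S, flip to white, move to (6,7). |black|=4
Step 6: on WHITE (6,7): turn R to W, flip to black, move to (6,6). |black|=5

Answer: 5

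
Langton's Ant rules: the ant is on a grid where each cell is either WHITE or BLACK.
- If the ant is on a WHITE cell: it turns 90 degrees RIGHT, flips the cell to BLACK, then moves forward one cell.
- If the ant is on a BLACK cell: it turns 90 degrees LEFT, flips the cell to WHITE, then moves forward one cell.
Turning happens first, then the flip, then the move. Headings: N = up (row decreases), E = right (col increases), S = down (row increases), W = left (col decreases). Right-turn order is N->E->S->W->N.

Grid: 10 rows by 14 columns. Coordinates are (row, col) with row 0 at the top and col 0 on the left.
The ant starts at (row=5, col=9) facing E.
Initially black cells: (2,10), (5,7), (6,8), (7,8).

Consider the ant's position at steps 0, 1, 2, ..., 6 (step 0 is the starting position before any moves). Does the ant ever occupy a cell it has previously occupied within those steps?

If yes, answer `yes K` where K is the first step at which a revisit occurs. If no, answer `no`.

Step 1: on WHITE (5,9): turn R to S, flip to black, move to (6,9). |black|=5 — new cell
Step 2: on WHITE (6,9): turn R to W, flip to black, move to (6,8). |black|=6 — new cell
Step 3: on BLACK (6,8): turn L to S, flip to white, move to (7,8). |black|=5 — new cell
Step 4: on BLACK (7,8): turn L to E, flip to white, move to (7,9). |black|=4 — new cell
Step 5: on WHITE (7,9): turn R to S, flip to black, move to (8,9). |black|=5 — new cell
Step 6: on WHITE (8,9): turn R to W, flip to black, move to (8,8). |black|=6 — new cell
No revisit within 6 steps.

Answer: no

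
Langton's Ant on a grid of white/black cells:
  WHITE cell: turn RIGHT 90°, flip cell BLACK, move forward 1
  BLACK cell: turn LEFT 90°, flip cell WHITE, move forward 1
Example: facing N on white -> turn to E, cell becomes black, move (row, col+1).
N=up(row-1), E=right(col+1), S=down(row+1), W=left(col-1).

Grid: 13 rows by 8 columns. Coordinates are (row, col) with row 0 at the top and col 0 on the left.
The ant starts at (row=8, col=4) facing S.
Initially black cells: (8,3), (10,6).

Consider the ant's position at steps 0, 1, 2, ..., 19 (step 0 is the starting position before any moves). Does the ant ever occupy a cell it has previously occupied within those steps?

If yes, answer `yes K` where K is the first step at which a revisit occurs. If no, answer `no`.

Step 1: on WHITE (8,4): turn R to W, flip to black, move to (8,3). |black|=3 — new cell
Step 2: on BLACK (8,3): turn L to S, flip to white, move to (9,3). |black|=2 — new cell
Step 3: on WHITE (9,3): turn R to W, flip to black, move to (9,2). |black|=3 — new cell
Step 4: on WHITE (9,2): turn R to N, flip to black, move to (8,2). |black|=4 — new cell
Step 5: on WHITE (8,2): turn R to E, flip to black, move to (8,3). |black|=5 — REVISIT

Answer: yes 5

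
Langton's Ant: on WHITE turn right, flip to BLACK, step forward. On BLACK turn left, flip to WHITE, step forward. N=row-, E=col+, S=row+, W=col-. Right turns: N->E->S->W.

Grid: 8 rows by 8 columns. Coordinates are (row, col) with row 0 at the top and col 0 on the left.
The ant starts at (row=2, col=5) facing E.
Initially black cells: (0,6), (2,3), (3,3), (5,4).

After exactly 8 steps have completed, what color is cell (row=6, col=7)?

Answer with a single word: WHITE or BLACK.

Step 1: on WHITE (2,5): turn R to S, flip to black, move to (3,5). |black|=5
Step 2: on WHITE (3,5): turn R to W, flip to black, move to (3,4). |black|=6
Step 3: on WHITE (3,4): turn R to N, flip to black, move to (2,4). |black|=7
Step 4: on WHITE (2,4): turn R to E, flip to black, move to (2,5). |black|=8
Step 5: on BLACK (2,5): turn L to N, flip to white, move to (1,5). |black|=7
Step 6: on WHITE (1,5): turn R to E, flip to black, move to (1,6). |black|=8
Step 7: on WHITE (1,6): turn R to S, flip to black, move to (2,6). |black|=9
Step 8: on WHITE (2,6): turn R to W, flip to black, move to (2,5). |black|=10

Answer: WHITE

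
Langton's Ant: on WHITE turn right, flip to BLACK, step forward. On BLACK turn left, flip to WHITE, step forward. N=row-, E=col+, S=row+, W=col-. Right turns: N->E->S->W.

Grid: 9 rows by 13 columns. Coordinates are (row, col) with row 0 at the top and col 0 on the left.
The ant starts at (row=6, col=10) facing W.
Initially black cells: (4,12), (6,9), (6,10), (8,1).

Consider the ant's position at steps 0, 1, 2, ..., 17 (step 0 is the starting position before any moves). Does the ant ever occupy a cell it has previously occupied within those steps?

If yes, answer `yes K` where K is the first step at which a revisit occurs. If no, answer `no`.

Answer: yes 7

Derivation:
Step 1: on BLACK (6,10): turn L to S, flip to white, move to (7,10). |black|=3 — new cell
Step 2: on WHITE (7,10): turn R to W, flip to black, move to (7,9). |black|=4 — new cell
Step 3: on WHITE (7,9): turn R to N, flip to black, move to (6,9). |black|=5 — new cell
Step 4: on BLACK (6,9): turn L to W, flip to white, move to (6,8). |black|=4 — new cell
Step 5: on WHITE (6,8): turn R to N, flip to black, move to (5,8). |black|=5 — new cell
Step 6: on WHITE (5,8): turn R to E, flip to black, move to (5,9). |black|=6 — new cell
Step 7: on WHITE (5,9): turn R to S, flip to black, move to (6,9). |black|=7 — REVISIT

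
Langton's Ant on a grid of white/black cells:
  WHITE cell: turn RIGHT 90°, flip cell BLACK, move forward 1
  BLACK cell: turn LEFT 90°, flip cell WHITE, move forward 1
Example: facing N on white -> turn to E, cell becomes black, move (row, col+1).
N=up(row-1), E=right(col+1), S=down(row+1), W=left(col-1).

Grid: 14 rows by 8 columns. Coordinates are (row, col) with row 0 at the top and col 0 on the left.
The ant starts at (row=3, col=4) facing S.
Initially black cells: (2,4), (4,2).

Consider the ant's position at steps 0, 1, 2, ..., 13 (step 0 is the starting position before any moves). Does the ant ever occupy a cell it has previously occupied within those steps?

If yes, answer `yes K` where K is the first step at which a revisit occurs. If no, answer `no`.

Step 1: on WHITE (3,4): turn R to W, flip to black, move to (3,3). |black|=3 — new cell
Step 2: on WHITE (3,3): turn R to N, flip to black, move to (2,3). |black|=4 — new cell
Step 3: on WHITE (2,3): turn R to E, flip to black, move to (2,4). |black|=5 — new cell
Step 4: on BLACK (2,4): turn L to N, flip to white, move to (1,4). |black|=4 — new cell
Step 5: on WHITE (1,4): turn R to E, flip to black, move to (1,5). |black|=5 — new cell
Step 6: on WHITE (1,5): turn R to S, flip to black, move to (2,5). |black|=6 — new cell
Step 7: on WHITE (2,5): turn R to W, flip to black, move to (2,4). |black|=7 — REVISIT

Answer: yes 7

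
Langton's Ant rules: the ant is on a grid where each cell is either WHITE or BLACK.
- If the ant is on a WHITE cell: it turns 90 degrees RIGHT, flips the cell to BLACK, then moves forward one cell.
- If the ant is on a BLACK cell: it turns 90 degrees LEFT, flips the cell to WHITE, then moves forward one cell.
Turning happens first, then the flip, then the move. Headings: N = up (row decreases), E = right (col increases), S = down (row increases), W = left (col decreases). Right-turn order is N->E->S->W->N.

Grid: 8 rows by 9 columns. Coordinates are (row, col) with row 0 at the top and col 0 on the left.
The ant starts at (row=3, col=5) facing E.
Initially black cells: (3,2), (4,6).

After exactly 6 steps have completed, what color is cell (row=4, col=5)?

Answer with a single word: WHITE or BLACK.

Answer: BLACK

Derivation:
Step 1: on WHITE (3,5): turn R to S, flip to black, move to (4,5). |black|=3
Step 2: on WHITE (4,5): turn R to W, flip to black, move to (4,4). |black|=4
Step 3: on WHITE (4,4): turn R to N, flip to black, move to (3,4). |black|=5
Step 4: on WHITE (3,4): turn R to E, flip to black, move to (3,5). |black|=6
Step 5: on BLACK (3,5): turn L to N, flip to white, move to (2,5). |black|=5
Step 6: on WHITE (2,5): turn R to E, flip to black, move to (2,6). |black|=6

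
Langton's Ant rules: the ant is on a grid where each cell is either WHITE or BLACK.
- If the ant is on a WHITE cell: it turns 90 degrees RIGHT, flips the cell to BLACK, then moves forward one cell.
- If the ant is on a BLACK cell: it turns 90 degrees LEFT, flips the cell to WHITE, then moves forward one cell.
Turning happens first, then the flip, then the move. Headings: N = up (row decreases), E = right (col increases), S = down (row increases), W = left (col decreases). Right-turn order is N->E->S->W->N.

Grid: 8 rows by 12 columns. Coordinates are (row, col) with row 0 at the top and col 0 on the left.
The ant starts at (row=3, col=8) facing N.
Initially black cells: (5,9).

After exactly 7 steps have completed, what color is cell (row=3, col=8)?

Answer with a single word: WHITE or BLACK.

Step 1: on WHITE (3,8): turn R to E, flip to black, move to (3,9). |black|=2
Step 2: on WHITE (3,9): turn R to S, flip to black, move to (4,9). |black|=3
Step 3: on WHITE (4,9): turn R to W, flip to black, move to (4,8). |black|=4
Step 4: on WHITE (4,8): turn R to N, flip to black, move to (3,8). |black|=5
Step 5: on BLACK (3,8): turn L to W, flip to white, move to (3,7). |black|=4
Step 6: on WHITE (3,7): turn R to N, flip to black, move to (2,7). |black|=5
Step 7: on WHITE (2,7): turn R to E, flip to black, move to (2,8). |black|=6

Answer: WHITE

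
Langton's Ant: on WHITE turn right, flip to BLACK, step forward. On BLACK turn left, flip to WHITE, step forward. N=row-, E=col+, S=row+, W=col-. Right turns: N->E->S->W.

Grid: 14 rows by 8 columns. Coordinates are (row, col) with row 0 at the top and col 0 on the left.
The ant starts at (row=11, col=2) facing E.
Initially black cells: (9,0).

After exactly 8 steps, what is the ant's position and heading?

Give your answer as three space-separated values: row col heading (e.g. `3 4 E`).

Answer: 11 2 W

Derivation:
Step 1: on WHITE (11,2): turn R to S, flip to black, move to (12,2). |black|=2
Step 2: on WHITE (12,2): turn R to W, flip to black, move to (12,1). |black|=3
Step 3: on WHITE (12,1): turn R to N, flip to black, move to (11,1). |black|=4
Step 4: on WHITE (11,1): turn R to E, flip to black, move to (11,2). |black|=5
Step 5: on BLACK (11,2): turn L to N, flip to white, move to (10,2). |black|=4
Step 6: on WHITE (10,2): turn R to E, flip to black, move to (10,3). |black|=5
Step 7: on WHITE (10,3): turn R to S, flip to black, move to (11,3). |black|=6
Step 8: on WHITE (11,3): turn R to W, flip to black, move to (11,2). |black|=7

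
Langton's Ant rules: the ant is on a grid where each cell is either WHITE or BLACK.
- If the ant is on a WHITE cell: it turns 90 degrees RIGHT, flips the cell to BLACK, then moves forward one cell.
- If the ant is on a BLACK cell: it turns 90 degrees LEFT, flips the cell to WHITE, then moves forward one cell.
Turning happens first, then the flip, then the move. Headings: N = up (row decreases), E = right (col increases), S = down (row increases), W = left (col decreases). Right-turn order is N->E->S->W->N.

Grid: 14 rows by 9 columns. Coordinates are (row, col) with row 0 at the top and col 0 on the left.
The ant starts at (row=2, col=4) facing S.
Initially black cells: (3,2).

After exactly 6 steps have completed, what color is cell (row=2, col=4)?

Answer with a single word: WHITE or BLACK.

Answer: WHITE

Derivation:
Step 1: on WHITE (2,4): turn R to W, flip to black, move to (2,3). |black|=2
Step 2: on WHITE (2,3): turn R to N, flip to black, move to (1,3). |black|=3
Step 3: on WHITE (1,3): turn R to E, flip to black, move to (1,4). |black|=4
Step 4: on WHITE (1,4): turn R to S, flip to black, move to (2,4). |black|=5
Step 5: on BLACK (2,4): turn L to E, flip to white, move to (2,5). |black|=4
Step 6: on WHITE (2,5): turn R to S, flip to black, move to (3,5). |black|=5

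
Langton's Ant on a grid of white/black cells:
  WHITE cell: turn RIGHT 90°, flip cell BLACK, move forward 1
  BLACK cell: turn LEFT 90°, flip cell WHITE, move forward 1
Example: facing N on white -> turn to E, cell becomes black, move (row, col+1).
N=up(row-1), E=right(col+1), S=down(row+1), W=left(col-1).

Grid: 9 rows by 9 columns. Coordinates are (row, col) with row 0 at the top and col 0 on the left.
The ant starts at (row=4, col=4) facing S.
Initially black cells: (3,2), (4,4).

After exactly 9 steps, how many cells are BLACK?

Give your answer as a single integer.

Step 1: on BLACK (4,4): turn L to E, flip to white, move to (4,5). |black|=1
Step 2: on WHITE (4,5): turn R to S, flip to black, move to (5,5). |black|=2
Step 3: on WHITE (5,5): turn R to W, flip to black, move to (5,4). |black|=3
Step 4: on WHITE (5,4): turn R to N, flip to black, move to (4,4). |black|=4
Step 5: on WHITE (4,4): turn R to E, flip to black, move to (4,5). |black|=5
Step 6: on BLACK (4,5): turn L to N, flip to white, move to (3,5). |black|=4
Step 7: on WHITE (3,5): turn R to E, flip to black, move to (3,6). |black|=5
Step 8: on WHITE (3,6): turn R to S, flip to black, move to (4,6). |black|=6
Step 9: on WHITE (4,6): turn R to W, flip to black, move to (4,5). |black|=7

Answer: 7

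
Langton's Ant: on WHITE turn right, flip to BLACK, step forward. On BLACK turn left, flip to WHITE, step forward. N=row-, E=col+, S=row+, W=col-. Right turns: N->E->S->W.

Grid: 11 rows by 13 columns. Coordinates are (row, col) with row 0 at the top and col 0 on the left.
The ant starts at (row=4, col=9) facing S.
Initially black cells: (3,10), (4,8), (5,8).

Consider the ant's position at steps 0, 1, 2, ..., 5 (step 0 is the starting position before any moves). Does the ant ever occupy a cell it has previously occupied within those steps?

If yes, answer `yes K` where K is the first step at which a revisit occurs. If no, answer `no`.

Answer: no

Derivation:
Step 1: on WHITE (4,9): turn R to W, flip to black, move to (4,8). |black|=4 — new cell
Step 2: on BLACK (4,8): turn L to S, flip to white, move to (5,8). |black|=3 — new cell
Step 3: on BLACK (5,8): turn L to E, flip to white, move to (5,9). |black|=2 — new cell
Step 4: on WHITE (5,9): turn R to S, flip to black, move to (6,9). |black|=3 — new cell
Step 5: on WHITE (6,9): turn R to W, flip to black, move to (6,8). |black|=4 — new cell
No revisit within 5 steps.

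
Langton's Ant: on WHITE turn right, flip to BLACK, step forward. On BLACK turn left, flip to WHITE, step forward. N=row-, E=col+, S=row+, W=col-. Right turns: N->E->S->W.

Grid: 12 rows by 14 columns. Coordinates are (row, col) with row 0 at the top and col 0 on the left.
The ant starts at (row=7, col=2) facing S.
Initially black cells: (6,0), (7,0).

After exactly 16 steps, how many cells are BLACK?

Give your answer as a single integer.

Step 1: on WHITE (7,2): turn R to W, flip to black, move to (7,1). |black|=3
Step 2: on WHITE (7,1): turn R to N, flip to black, move to (6,1). |black|=4
Step 3: on WHITE (6,1): turn R to E, flip to black, move to (6,2). |black|=5
Step 4: on WHITE (6,2): turn R to S, flip to black, move to (7,2). |black|=6
Step 5: on BLACK (7,2): turn L to E, flip to white, move to (7,3). |black|=5
Step 6: on WHITE (7,3): turn R to S, flip to black, move to (8,3). |black|=6
Step 7: on WHITE (8,3): turn R to W, flip to black, move to (8,2). |black|=7
Step 8: on WHITE (8,2): turn R to N, flip to black, move to (7,2). |black|=8
Step 9: on WHITE (7,2): turn R to E, flip to black, move to (7,3). |black|=9
Step 10: on BLACK (7,3): turn L to N, flip to white, move to (6,3). |black|=8
Step 11: on WHITE (6,3): turn R to E, flip to black, move to (6,4). |black|=9
Step 12: on WHITE (6,4): turn R to S, flip to black, move to (7,4). |black|=10
Step 13: on WHITE (7,4): turn R to W, flip to black, move to (7,3). |black|=11
Step 14: on WHITE (7,3): turn R to N, flip to black, move to (6,3). |black|=12
Step 15: on BLACK (6,3): turn L to W, flip to white, move to (6,2). |black|=11
Step 16: on BLACK (6,2): turn L to S, flip to white, move to (7,2). |black|=10

Answer: 10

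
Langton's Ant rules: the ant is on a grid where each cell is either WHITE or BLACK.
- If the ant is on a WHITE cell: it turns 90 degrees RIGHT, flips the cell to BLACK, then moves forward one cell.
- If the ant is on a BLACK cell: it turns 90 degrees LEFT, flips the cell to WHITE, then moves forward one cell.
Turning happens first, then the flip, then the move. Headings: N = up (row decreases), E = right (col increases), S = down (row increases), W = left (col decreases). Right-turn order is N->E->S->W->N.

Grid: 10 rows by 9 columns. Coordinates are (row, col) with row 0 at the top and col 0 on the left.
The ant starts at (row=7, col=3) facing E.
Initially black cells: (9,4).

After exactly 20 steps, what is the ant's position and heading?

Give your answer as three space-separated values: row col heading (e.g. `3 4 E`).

Step 1: on WHITE (7,3): turn R to S, flip to black, move to (8,3). |black|=2
Step 2: on WHITE (8,3): turn R to W, flip to black, move to (8,2). |black|=3
Step 3: on WHITE (8,2): turn R to N, flip to black, move to (7,2). |black|=4
Step 4: on WHITE (7,2): turn R to E, flip to black, move to (7,3). |black|=5
Step 5: on BLACK (7,3): turn L to N, flip to white, move to (6,3). |black|=4
Step 6: on WHITE (6,3): turn R to E, flip to black, move to (6,4). |black|=5
Step 7: on WHITE (6,4): turn R to S, flip to black, move to (7,4). |black|=6
Step 8: on WHITE (7,4): turn R to W, flip to black, move to (7,3). |black|=7
Step 9: on WHITE (7,3): turn R to N, flip to black, move to (6,3). |black|=8
Step 10: on BLACK (6,3): turn L to W, flip to white, move to (6,2). |black|=7
Step 11: on WHITE (6,2): turn R to N, flip to black, move to (5,2). |black|=8
Step 12: on WHITE (5,2): turn R to E, flip to black, move to (5,3). |black|=9
Step 13: on WHITE (5,3): turn R to S, flip to black, move to (6,3). |black|=10
Step 14: on WHITE (6,3): turn R to W, flip to black, move to (6,2). |black|=11
Step 15: on BLACK (6,2): turn L to S, flip to white, move to (7,2). |black|=10
Step 16: on BLACK (7,2): turn L to E, flip to white, move to (7,3). |black|=9
Step 17: on BLACK (7,3): turn L to N, flip to white, move to (6,3). |black|=8
Step 18: on BLACK (6,3): turn L to W, flip to white, move to (6,2). |black|=7
Step 19: on WHITE (6,2): turn R to N, flip to black, move to (5,2). |black|=8
Step 20: on BLACK (5,2): turn L to W, flip to white, move to (5,1). |black|=7

Answer: 5 1 W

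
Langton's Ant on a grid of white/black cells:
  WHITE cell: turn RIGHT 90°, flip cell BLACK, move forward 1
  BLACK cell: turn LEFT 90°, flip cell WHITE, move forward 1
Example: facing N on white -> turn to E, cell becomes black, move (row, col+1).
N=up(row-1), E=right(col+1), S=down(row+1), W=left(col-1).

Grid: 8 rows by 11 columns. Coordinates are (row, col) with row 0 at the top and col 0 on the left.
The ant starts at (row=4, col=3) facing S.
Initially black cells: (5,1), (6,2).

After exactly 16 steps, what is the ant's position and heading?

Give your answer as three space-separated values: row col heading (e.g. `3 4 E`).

Step 1: on WHITE (4,3): turn R to W, flip to black, move to (4,2). |black|=3
Step 2: on WHITE (4,2): turn R to N, flip to black, move to (3,2). |black|=4
Step 3: on WHITE (3,2): turn R to E, flip to black, move to (3,3). |black|=5
Step 4: on WHITE (3,3): turn R to S, flip to black, move to (4,3). |black|=6
Step 5: on BLACK (4,3): turn L to E, flip to white, move to (4,4). |black|=5
Step 6: on WHITE (4,4): turn R to S, flip to black, move to (5,4). |black|=6
Step 7: on WHITE (5,4): turn R to W, flip to black, move to (5,3). |black|=7
Step 8: on WHITE (5,3): turn R to N, flip to black, move to (4,3). |black|=8
Step 9: on WHITE (4,3): turn R to E, flip to black, move to (4,4). |black|=9
Step 10: on BLACK (4,4): turn L to N, flip to white, move to (3,4). |black|=8
Step 11: on WHITE (3,4): turn R to E, flip to black, move to (3,5). |black|=9
Step 12: on WHITE (3,5): turn R to S, flip to black, move to (4,5). |black|=10
Step 13: on WHITE (4,5): turn R to W, flip to black, move to (4,4). |black|=11
Step 14: on WHITE (4,4): turn R to N, flip to black, move to (3,4). |black|=12
Step 15: on BLACK (3,4): turn L to W, flip to white, move to (3,3). |black|=11
Step 16: on BLACK (3,3): turn L to S, flip to white, move to (4,3). |black|=10

Answer: 4 3 S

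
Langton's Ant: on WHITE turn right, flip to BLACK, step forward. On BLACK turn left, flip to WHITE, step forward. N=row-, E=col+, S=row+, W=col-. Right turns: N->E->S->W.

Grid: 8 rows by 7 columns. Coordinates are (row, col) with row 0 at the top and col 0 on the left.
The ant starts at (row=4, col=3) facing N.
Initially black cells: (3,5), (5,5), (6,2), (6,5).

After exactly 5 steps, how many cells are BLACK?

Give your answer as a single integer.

Answer: 7

Derivation:
Step 1: on WHITE (4,3): turn R to E, flip to black, move to (4,4). |black|=5
Step 2: on WHITE (4,4): turn R to S, flip to black, move to (5,4). |black|=6
Step 3: on WHITE (5,4): turn R to W, flip to black, move to (5,3). |black|=7
Step 4: on WHITE (5,3): turn R to N, flip to black, move to (4,3). |black|=8
Step 5: on BLACK (4,3): turn L to W, flip to white, move to (4,2). |black|=7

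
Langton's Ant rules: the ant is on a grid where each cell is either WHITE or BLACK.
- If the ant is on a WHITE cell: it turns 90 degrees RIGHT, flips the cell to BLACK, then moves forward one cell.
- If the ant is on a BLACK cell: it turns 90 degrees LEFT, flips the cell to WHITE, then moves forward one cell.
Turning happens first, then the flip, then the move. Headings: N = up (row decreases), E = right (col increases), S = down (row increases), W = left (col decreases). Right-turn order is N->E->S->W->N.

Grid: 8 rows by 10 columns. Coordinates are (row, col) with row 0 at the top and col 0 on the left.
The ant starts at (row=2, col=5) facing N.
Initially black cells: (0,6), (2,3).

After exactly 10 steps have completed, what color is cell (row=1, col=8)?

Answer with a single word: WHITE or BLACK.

Step 1: on WHITE (2,5): turn R to E, flip to black, move to (2,6). |black|=3
Step 2: on WHITE (2,6): turn R to S, flip to black, move to (3,6). |black|=4
Step 3: on WHITE (3,6): turn R to W, flip to black, move to (3,5). |black|=5
Step 4: on WHITE (3,5): turn R to N, flip to black, move to (2,5). |black|=6
Step 5: on BLACK (2,5): turn L to W, flip to white, move to (2,4). |black|=5
Step 6: on WHITE (2,4): turn R to N, flip to black, move to (1,4). |black|=6
Step 7: on WHITE (1,4): turn R to E, flip to black, move to (1,5). |black|=7
Step 8: on WHITE (1,5): turn R to S, flip to black, move to (2,5). |black|=8
Step 9: on WHITE (2,5): turn R to W, flip to black, move to (2,4). |black|=9
Step 10: on BLACK (2,4): turn L to S, flip to white, move to (3,4). |black|=8

Answer: WHITE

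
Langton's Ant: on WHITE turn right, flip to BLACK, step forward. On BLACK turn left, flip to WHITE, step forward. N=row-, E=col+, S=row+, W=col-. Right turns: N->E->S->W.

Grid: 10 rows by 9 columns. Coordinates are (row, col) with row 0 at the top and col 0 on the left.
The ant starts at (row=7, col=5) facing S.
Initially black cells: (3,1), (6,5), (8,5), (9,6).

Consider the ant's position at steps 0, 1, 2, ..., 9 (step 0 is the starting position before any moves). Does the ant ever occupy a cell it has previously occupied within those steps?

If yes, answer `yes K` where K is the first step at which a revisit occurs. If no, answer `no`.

Step 1: on WHITE (7,5): turn R to W, flip to black, move to (7,4). |black|=5 — new cell
Step 2: on WHITE (7,4): turn R to N, flip to black, move to (6,4). |black|=6 — new cell
Step 3: on WHITE (6,4): turn R to E, flip to black, move to (6,5). |black|=7 — new cell
Step 4: on BLACK (6,5): turn L to N, flip to white, move to (5,5). |black|=6 — new cell
Step 5: on WHITE (5,5): turn R to E, flip to black, move to (5,6). |black|=7 — new cell
Step 6: on WHITE (5,6): turn R to S, flip to black, move to (6,6). |black|=8 — new cell
Step 7: on WHITE (6,6): turn R to W, flip to black, move to (6,5). |black|=9 — REVISIT

Answer: yes 7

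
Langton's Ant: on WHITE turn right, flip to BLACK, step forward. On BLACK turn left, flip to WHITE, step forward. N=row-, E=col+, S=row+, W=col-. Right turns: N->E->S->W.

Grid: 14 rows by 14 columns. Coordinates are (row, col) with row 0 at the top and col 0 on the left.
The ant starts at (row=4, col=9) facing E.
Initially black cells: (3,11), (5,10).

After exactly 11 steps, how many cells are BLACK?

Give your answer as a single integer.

Step 1: on WHITE (4,9): turn R to S, flip to black, move to (5,9). |black|=3
Step 2: on WHITE (5,9): turn R to W, flip to black, move to (5,8). |black|=4
Step 3: on WHITE (5,8): turn R to N, flip to black, move to (4,8). |black|=5
Step 4: on WHITE (4,8): turn R to E, flip to black, move to (4,9). |black|=6
Step 5: on BLACK (4,9): turn L to N, flip to white, move to (3,9). |black|=5
Step 6: on WHITE (3,9): turn R to E, flip to black, move to (3,10). |black|=6
Step 7: on WHITE (3,10): turn R to S, flip to black, move to (4,10). |black|=7
Step 8: on WHITE (4,10): turn R to W, flip to black, move to (4,9). |black|=8
Step 9: on WHITE (4,9): turn R to N, flip to black, move to (3,9). |black|=9
Step 10: on BLACK (3,9): turn L to W, flip to white, move to (3,8). |black|=8
Step 11: on WHITE (3,8): turn R to N, flip to black, move to (2,8). |black|=9

Answer: 9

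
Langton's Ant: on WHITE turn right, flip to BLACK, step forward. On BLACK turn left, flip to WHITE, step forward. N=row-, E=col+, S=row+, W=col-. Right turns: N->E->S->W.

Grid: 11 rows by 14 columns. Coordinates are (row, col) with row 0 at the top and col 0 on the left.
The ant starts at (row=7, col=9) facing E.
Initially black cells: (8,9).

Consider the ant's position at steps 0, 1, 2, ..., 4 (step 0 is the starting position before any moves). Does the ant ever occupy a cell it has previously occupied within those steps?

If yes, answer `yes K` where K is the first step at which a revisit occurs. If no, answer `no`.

Answer: no

Derivation:
Step 1: on WHITE (7,9): turn R to S, flip to black, move to (8,9). |black|=2 — new cell
Step 2: on BLACK (8,9): turn L to E, flip to white, move to (8,10). |black|=1 — new cell
Step 3: on WHITE (8,10): turn R to S, flip to black, move to (9,10). |black|=2 — new cell
Step 4: on WHITE (9,10): turn R to W, flip to black, move to (9,9). |black|=3 — new cell
No revisit within 4 steps.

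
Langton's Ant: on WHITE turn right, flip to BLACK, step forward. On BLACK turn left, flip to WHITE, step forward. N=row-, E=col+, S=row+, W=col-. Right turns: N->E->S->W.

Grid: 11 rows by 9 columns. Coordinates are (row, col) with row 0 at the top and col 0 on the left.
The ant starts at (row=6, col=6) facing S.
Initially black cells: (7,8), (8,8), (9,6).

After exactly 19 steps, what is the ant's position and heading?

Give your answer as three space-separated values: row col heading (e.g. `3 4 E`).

Answer: 5 8 E

Derivation:
Step 1: on WHITE (6,6): turn R to W, flip to black, move to (6,5). |black|=4
Step 2: on WHITE (6,5): turn R to N, flip to black, move to (5,5). |black|=5
Step 3: on WHITE (5,5): turn R to E, flip to black, move to (5,6). |black|=6
Step 4: on WHITE (5,6): turn R to S, flip to black, move to (6,6). |black|=7
Step 5: on BLACK (6,6): turn L to E, flip to white, move to (6,7). |black|=6
Step 6: on WHITE (6,7): turn R to S, flip to black, move to (7,7). |black|=7
Step 7: on WHITE (7,7): turn R to W, flip to black, move to (7,6). |black|=8
Step 8: on WHITE (7,6): turn R to N, flip to black, move to (6,6). |black|=9
Step 9: on WHITE (6,6): turn R to E, flip to black, move to (6,7). |black|=10
Step 10: on BLACK (6,7): turn L to N, flip to white, move to (5,7). |black|=9
Step 11: on WHITE (5,7): turn R to E, flip to black, move to (5,8). |black|=10
Step 12: on WHITE (5,8): turn R to S, flip to black, move to (6,8). |black|=11
Step 13: on WHITE (6,8): turn R to W, flip to black, move to (6,7). |black|=12
Step 14: on WHITE (6,7): turn R to N, flip to black, move to (5,7). |black|=13
Step 15: on BLACK (5,7): turn L to W, flip to white, move to (5,6). |black|=12
Step 16: on BLACK (5,6): turn L to S, flip to white, move to (6,6). |black|=11
Step 17: on BLACK (6,6): turn L to E, flip to white, move to (6,7). |black|=10
Step 18: on BLACK (6,7): turn L to N, flip to white, move to (5,7). |black|=9
Step 19: on WHITE (5,7): turn R to E, flip to black, move to (5,8). |black|=10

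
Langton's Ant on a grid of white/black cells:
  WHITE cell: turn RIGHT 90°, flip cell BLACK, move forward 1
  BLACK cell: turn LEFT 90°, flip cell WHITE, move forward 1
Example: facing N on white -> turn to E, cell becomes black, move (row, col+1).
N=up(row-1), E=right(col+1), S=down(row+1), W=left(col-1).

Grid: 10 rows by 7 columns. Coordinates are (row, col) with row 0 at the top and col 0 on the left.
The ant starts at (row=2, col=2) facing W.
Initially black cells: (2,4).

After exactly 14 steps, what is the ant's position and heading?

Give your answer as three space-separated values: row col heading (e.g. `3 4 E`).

Step 1: on WHITE (2,2): turn R to N, flip to black, move to (1,2). |black|=2
Step 2: on WHITE (1,2): turn R to E, flip to black, move to (1,3). |black|=3
Step 3: on WHITE (1,3): turn R to S, flip to black, move to (2,3). |black|=4
Step 4: on WHITE (2,3): turn R to W, flip to black, move to (2,2). |black|=5
Step 5: on BLACK (2,2): turn L to S, flip to white, move to (3,2). |black|=4
Step 6: on WHITE (3,2): turn R to W, flip to black, move to (3,1). |black|=5
Step 7: on WHITE (3,1): turn R to N, flip to black, move to (2,1). |black|=6
Step 8: on WHITE (2,1): turn R to E, flip to black, move to (2,2). |black|=7
Step 9: on WHITE (2,2): turn R to S, flip to black, move to (3,2). |black|=8
Step 10: on BLACK (3,2): turn L to E, flip to white, move to (3,3). |black|=7
Step 11: on WHITE (3,3): turn R to S, flip to black, move to (4,3). |black|=8
Step 12: on WHITE (4,3): turn R to W, flip to black, move to (4,2). |black|=9
Step 13: on WHITE (4,2): turn R to N, flip to black, move to (3,2). |black|=10
Step 14: on WHITE (3,2): turn R to E, flip to black, move to (3,3). |black|=11

Answer: 3 3 E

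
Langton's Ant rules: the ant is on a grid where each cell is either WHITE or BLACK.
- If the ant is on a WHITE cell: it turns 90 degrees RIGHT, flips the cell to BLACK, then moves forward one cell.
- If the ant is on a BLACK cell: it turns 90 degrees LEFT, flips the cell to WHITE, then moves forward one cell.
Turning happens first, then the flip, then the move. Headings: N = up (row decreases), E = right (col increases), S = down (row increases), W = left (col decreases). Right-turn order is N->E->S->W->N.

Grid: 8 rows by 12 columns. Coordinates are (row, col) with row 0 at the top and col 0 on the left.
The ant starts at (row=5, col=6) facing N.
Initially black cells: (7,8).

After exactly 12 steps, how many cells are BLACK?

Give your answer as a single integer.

Answer: 9

Derivation:
Step 1: on WHITE (5,6): turn R to E, flip to black, move to (5,7). |black|=2
Step 2: on WHITE (5,7): turn R to S, flip to black, move to (6,7). |black|=3
Step 3: on WHITE (6,7): turn R to W, flip to black, move to (6,6). |black|=4
Step 4: on WHITE (6,6): turn R to N, flip to black, move to (5,6). |black|=5
Step 5: on BLACK (5,6): turn L to W, flip to white, move to (5,5). |black|=4
Step 6: on WHITE (5,5): turn R to N, flip to black, move to (4,5). |black|=5
Step 7: on WHITE (4,5): turn R to E, flip to black, move to (4,6). |black|=6
Step 8: on WHITE (4,6): turn R to S, flip to black, move to (5,6). |black|=7
Step 9: on WHITE (5,6): turn R to W, flip to black, move to (5,5). |black|=8
Step 10: on BLACK (5,5): turn L to S, flip to white, move to (6,5). |black|=7
Step 11: on WHITE (6,5): turn R to W, flip to black, move to (6,4). |black|=8
Step 12: on WHITE (6,4): turn R to N, flip to black, move to (5,4). |black|=9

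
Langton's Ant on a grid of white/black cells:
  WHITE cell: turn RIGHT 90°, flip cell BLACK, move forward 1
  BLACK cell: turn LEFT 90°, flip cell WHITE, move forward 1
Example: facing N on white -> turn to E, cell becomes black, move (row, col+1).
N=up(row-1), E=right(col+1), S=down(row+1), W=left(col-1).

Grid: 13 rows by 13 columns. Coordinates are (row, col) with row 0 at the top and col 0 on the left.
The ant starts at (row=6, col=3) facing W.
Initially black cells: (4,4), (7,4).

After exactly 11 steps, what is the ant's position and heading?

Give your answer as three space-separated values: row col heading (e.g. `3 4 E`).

Step 1: on WHITE (6,3): turn R to N, flip to black, move to (5,3). |black|=3
Step 2: on WHITE (5,3): turn R to E, flip to black, move to (5,4). |black|=4
Step 3: on WHITE (5,4): turn R to S, flip to black, move to (6,4). |black|=5
Step 4: on WHITE (6,4): turn R to W, flip to black, move to (6,3). |black|=6
Step 5: on BLACK (6,3): turn L to S, flip to white, move to (7,3). |black|=5
Step 6: on WHITE (7,3): turn R to W, flip to black, move to (7,2). |black|=6
Step 7: on WHITE (7,2): turn R to N, flip to black, move to (6,2). |black|=7
Step 8: on WHITE (6,2): turn R to E, flip to black, move to (6,3). |black|=8
Step 9: on WHITE (6,3): turn R to S, flip to black, move to (7,3). |black|=9
Step 10: on BLACK (7,3): turn L to E, flip to white, move to (7,4). |black|=8
Step 11: on BLACK (7,4): turn L to N, flip to white, move to (6,4). |black|=7

Answer: 6 4 N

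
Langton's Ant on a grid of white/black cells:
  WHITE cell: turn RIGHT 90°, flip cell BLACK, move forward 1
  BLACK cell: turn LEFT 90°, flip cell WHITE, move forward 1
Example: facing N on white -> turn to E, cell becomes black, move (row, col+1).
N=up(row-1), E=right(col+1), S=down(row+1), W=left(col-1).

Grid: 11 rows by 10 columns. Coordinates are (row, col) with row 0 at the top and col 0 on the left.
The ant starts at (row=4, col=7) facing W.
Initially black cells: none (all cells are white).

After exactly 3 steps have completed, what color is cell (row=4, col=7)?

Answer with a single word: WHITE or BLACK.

Step 1: on WHITE (4,7): turn R to N, flip to black, move to (3,7). |black|=1
Step 2: on WHITE (3,7): turn R to E, flip to black, move to (3,8). |black|=2
Step 3: on WHITE (3,8): turn R to S, flip to black, move to (4,8). |black|=3

Answer: BLACK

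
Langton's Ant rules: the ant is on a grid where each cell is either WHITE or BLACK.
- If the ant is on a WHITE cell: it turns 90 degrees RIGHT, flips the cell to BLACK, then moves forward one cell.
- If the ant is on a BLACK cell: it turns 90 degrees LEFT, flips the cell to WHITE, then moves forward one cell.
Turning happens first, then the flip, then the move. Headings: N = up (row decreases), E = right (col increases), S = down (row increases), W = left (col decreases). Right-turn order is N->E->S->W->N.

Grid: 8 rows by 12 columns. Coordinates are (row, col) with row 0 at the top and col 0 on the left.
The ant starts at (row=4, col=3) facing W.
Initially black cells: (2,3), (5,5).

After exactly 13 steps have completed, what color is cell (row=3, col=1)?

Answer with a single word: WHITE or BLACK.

Answer: WHITE

Derivation:
Step 1: on WHITE (4,3): turn R to N, flip to black, move to (3,3). |black|=3
Step 2: on WHITE (3,3): turn R to E, flip to black, move to (3,4). |black|=4
Step 3: on WHITE (3,4): turn R to S, flip to black, move to (4,4). |black|=5
Step 4: on WHITE (4,4): turn R to W, flip to black, move to (4,3). |black|=6
Step 5: on BLACK (4,3): turn L to S, flip to white, move to (5,3). |black|=5
Step 6: on WHITE (5,3): turn R to W, flip to black, move to (5,2). |black|=6
Step 7: on WHITE (5,2): turn R to N, flip to black, move to (4,2). |black|=7
Step 8: on WHITE (4,2): turn R to E, flip to black, move to (4,3). |black|=8
Step 9: on WHITE (4,3): turn R to S, flip to black, move to (5,3). |black|=9
Step 10: on BLACK (5,3): turn L to E, flip to white, move to (5,4). |black|=8
Step 11: on WHITE (5,4): turn R to S, flip to black, move to (6,4). |black|=9
Step 12: on WHITE (6,4): turn R to W, flip to black, move to (6,3). |black|=10
Step 13: on WHITE (6,3): turn R to N, flip to black, move to (5,3). |black|=11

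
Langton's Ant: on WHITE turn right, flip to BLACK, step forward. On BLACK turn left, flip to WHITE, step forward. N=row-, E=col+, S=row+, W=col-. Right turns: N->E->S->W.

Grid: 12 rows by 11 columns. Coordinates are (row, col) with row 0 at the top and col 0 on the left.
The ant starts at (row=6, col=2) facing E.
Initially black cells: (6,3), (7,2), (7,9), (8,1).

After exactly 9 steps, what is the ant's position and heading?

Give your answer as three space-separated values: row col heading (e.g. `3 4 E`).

Step 1: on WHITE (6,2): turn R to S, flip to black, move to (7,2). |black|=5
Step 2: on BLACK (7,2): turn L to E, flip to white, move to (7,3). |black|=4
Step 3: on WHITE (7,3): turn R to S, flip to black, move to (8,3). |black|=5
Step 4: on WHITE (8,3): turn R to W, flip to black, move to (8,2). |black|=6
Step 5: on WHITE (8,2): turn R to N, flip to black, move to (7,2). |black|=7
Step 6: on WHITE (7,2): turn R to E, flip to black, move to (7,3). |black|=8
Step 7: on BLACK (7,3): turn L to N, flip to white, move to (6,3). |black|=7
Step 8: on BLACK (6,3): turn L to W, flip to white, move to (6,2). |black|=6
Step 9: on BLACK (6,2): turn L to S, flip to white, move to (7,2). |black|=5

Answer: 7 2 S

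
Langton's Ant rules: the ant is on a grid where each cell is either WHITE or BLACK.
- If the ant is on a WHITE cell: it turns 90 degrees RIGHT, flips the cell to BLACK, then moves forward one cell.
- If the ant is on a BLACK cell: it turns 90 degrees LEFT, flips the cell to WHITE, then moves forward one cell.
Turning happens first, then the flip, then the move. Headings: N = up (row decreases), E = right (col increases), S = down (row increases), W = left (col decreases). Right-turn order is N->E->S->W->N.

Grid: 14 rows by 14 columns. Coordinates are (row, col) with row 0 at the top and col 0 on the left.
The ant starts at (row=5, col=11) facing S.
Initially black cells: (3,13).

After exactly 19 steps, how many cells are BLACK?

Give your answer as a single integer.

Step 1: on WHITE (5,11): turn R to W, flip to black, move to (5,10). |black|=2
Step 2: on WHITE (5,10): turn R to N, flip to black, move to (4,10). |black|=3
Step 3: on WHITE (4,10): turn R to E, flip to black, move to (4,11). |black|=4
Step 4: on WHITE (4,11): turn R to S, flip to black, move to (5,11). |black|=5
Step 5: on BLACK (5,11): turn L to E, flip to white, move to (5,12). |black|=4
Step 6: on WHITE (5,12): turn R to S, flip to black, move to (6,12). |black|=5
Step 7: on WHITE (6,12): turn R to W, flip to black, move to (6,11). |black|=6
Step 8: on WHITE (6,11): turn R to N, flip to black, move to (5,11). |black|=7
Step 9: on WHITE (5,11): turn R to E, flip to black, move to (5,12). |black|=8
Step 10: on BLACK (5,12): turn L to N, flip to white, move to (4,12). |black|=7
Step 11: on WHITE (4,12): turn R to E, flip to black, move to (4,13). |black|=8
Step 12: on WHITE (4,13): turn R to S, flip to black, move to (5,13). |black|=9
Step 13: on WHITE (5,13): turn R to W, flip to black, move to (5,12). |black|=10
Step 14: on WHITE (5,12): turn R to N, flip to black, move to (4,12). |black|=11
Step 15: on BLACK (4,12): turn L to W, flip to white, move to (4,11). |black|=10
Step 16: on BLACK (4,11): turn L to S, flip to white, move to (5,11). |black|=9
Step 17: on BLACK (5,11): turn L to E, flip to white, move to (5,12). |black|=8
Step 18: on BLACK (5,12): turn L to N, flip to white, move to (4,12). |black|=7
Step 19: on WHITE (4,12): turn R to E, flip to black, move to (4,13). |black|=8

Answer: 8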